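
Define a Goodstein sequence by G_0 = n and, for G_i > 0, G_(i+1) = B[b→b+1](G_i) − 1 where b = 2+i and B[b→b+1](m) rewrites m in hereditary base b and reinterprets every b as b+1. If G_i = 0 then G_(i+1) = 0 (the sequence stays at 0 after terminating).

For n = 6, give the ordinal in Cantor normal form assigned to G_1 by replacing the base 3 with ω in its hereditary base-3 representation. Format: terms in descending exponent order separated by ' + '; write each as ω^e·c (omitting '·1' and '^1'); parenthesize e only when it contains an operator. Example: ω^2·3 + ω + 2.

ω^ω + 2

G_0=6  [base 2] 2^2 + 2  →[2↦3]→  3^3 + 3 = 30  −1 ⇒ G_1=29
G_1=29  [base 3] 3^3 + 2  →[3↦4]→  4^4 + 2 = 258  −1 ⇒ G_2=257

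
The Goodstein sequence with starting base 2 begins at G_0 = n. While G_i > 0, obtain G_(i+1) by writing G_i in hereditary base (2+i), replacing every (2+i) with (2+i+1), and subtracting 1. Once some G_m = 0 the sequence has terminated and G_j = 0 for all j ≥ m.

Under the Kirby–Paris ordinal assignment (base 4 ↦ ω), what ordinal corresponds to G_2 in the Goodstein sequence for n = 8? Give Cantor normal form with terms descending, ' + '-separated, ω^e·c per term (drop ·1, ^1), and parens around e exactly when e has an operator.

8 —HB2→ 2^(2 + 1) —bump→ 3^(3 + 1) = 81 —(−1)→ 80
80 —HB3→ 2·3^3 + 2·3^2 + 2·3 + 2 —bump→ 2·4^4 + 2·4^2 + 2·4 + 2 = 554 —(−1)→ 553

ω^ω·2 + ω^2·2 + ω·2 + 1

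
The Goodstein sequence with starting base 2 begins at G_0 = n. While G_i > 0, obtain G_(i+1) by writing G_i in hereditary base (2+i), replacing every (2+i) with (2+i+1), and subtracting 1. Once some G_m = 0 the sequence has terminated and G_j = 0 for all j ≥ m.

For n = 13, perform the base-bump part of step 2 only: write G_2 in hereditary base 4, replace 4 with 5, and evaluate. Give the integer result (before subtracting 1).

base 2: 13 = 2^(2 + 1) + 2^2 + 1; at 3: 3^(3 + 1) + 3^3 + 1 = 109; next = 108
base 3: 108 = 3^(3 + 1) + 3^3; at 4: 4^(4 + 1) + 4^4 = 1280; next = 1279

16093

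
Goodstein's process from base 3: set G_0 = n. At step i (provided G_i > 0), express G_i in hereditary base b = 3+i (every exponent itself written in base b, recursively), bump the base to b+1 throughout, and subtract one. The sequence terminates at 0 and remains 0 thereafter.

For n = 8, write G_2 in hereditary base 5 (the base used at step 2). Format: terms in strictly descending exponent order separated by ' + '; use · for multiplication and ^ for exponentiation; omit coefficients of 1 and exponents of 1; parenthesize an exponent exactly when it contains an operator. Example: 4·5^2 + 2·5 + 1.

G_0=8  [base 3] 2·3 + 2  →[3↦4]→  2·4 + 2 = 10  −1 ⇒ G_1=9
G_1=9  [base 4] 2·4 + 1  →[4↦5]→  2·5 + 1 = 11  −1 ⇒ G_2=10
G_2=10  [base 5] 2·5  →[5↦6]→  2·6 = 12  −1 ⇒ G_3=11

2·5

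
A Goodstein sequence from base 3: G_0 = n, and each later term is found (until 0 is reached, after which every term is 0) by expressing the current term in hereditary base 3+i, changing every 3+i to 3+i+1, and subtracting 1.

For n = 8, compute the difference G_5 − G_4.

0

[0] 8 ≡ 2·3 + 2 (base 3). Lift 4: 10. −1: 9.
[1] 9 ≡ 2·4 + 1 (base 4). Lift 5: 11. −1: 10.
[2] 10 ≡ 2·5 (base 5). Lift 6: 12. −1: 11.
[3] 11 ≡ 6 + 5 (base 6). Lift 7: 12. −1: 11.
[4] 11 ≡ 7 + 4 (base 7). Lift 8: 12. −1: 11.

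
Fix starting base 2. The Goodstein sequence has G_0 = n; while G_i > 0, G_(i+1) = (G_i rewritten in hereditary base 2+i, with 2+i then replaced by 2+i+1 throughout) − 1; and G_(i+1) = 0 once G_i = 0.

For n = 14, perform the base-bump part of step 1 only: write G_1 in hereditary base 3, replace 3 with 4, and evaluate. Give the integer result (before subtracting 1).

1282

base 2: 14 = 2^(2 + 1) + 2^2 + 2; at 3: 3^(3 + 1) + 3^3 + 3 = 111; next = 110
base 3: 110 = 3^(3 + 1) + 3^3 + 2; at 4: 4^(4 + 1) + 4^4 + 2 = 1282; next = 1281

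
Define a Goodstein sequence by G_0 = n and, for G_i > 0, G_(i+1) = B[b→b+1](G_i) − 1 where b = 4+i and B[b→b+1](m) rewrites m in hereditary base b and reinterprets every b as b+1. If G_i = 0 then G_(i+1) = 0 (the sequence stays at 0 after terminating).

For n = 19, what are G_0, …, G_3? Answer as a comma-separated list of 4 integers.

19, 27, 37, 49

step 0: 19 = 4^2 + 3; sub 5 for 4: 5^2 + 3; = 28; G_1 = 28−1 = 27
step 1: 27 = 5^2 + 2; sub 6 for 5: 6^2 + 2; = 38; G_2 = 38−1 = 37
step 2: 37 = 6^2 + 1; sub 7 for 6: 7^2 + 1; = 50; G_3 = 50−1 = 49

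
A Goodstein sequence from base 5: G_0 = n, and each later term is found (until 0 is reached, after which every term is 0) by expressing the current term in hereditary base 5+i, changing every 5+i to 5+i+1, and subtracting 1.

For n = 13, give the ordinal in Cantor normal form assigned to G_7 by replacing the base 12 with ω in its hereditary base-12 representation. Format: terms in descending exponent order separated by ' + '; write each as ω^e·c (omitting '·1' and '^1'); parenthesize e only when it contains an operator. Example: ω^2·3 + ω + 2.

G_0 = 13. HB_5(13) = 2·5 + 3. Bump = 15. G_1 = 14.
G_1 = 14. HB_6(14) = 2·6 + 2. Bump = 16. G_2 = 15.
G_2 = 15. HB_7(15) = 2·7 + 1. Bump = 17. G_3 = 16.
G_3 = 16. HB_8(16) = 2·8. Bump = 18. G_4 = 17.
G_4 = 17. HB_9(17) = 9 + 8. Bump = 18. G_5 = 17.
G_5 = 17. HB_10(17) = 10 + 7. Bump = 18. G_6 = 17.
G_6 = 17. HB_11(17) = 11 + 6. Bump = 18. G_7 = 17.

ω + 5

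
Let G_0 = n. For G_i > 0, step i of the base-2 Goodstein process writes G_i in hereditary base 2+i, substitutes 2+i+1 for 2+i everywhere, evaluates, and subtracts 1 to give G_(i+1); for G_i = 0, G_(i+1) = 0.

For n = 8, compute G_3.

6310

step 0: 8 = 2^(2 + 1); sub 3 for 2: 3^(3 + 1); = 81; G_1 = 81−1 = 80
step 1: 80 = 2·3^3 + 2·3^2 + 2·3 + 2; sub 4 for 3: 2·4^4 + 2·4^2 + 2·4 + 2; = 554; G_2 = 554−1 = 553
step 2: 553 = 2·4^4 + 2·4^2 + 2·4 + 1; sub 5 for 4: 2·5^5 + 2·5^2 + 2·5 + 1; = 6311; G_3 = 6311−1 = 6310
step 3: 6310 = 2·5^5 + 2·5^2 + 2·5; sub 6 for 5: 2·6^6 + 2·6^2 + 2·6; = 93396; G_4 = 93396−1 = 93395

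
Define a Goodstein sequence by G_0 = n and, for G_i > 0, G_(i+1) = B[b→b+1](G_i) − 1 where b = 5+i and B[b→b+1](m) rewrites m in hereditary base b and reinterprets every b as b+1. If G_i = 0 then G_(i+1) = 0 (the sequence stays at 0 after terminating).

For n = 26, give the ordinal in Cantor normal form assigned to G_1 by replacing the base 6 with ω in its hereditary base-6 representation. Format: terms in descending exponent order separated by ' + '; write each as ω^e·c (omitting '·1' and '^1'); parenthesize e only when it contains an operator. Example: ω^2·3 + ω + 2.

ω^2

[0] 26 ≡ 5^2 + 1 (base 5). Lift 6: 37. −1: 36.
[1] 36 ≡ 6^2 (base 6). Lift 7: 49. −1: 48.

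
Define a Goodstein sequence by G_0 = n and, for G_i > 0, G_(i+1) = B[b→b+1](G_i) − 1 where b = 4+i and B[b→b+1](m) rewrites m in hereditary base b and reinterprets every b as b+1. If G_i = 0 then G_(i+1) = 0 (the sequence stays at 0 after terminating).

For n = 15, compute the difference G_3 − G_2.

base 4: 15 = 3·4 + 3; at 5: 3·5 + 3 = 18; next = 17
base 5: 17 = 3·5 + 2; at 6: 3·6 + 2 = 20; next = 19
base 6: 19 = 3·6 + 1; at 7: 3·7 + 1 = 22; next = 21

2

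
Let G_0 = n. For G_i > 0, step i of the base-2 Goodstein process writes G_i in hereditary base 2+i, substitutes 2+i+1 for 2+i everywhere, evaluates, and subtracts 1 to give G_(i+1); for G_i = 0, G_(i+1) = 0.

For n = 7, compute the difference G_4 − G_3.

G_0 = 7. HB_2(7) = 2^2 + 2 + 1. Bump = 31. G_1 = 30.
G_1 = 30. HB_3(30) = 3^3 + 3. Bump = 260. G_2 = 259.
G_2 = 259. HB_4(259) = 4^4 + 3. Bump = 3128. G_3 = 3127.
G_3 = 3127. HB_5(3127) = 5^5 + 2. Bump = 46658. G_4 = 46657.

43530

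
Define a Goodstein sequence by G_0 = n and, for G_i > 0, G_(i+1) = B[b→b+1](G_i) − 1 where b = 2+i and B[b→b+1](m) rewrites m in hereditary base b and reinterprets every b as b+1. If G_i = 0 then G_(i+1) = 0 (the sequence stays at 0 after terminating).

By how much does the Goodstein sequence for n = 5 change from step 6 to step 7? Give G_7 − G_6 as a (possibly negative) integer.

703

5 —HB2→ 2^2 + 1 —bump→ 3^3 + 1 = 28 —(−1)→ 27
27 —HB3→ 3^3 —bump→ 4^4 = 256 —(−1)→ 255
255 —HB4→ 3·4^3 + 3·4^2 + 3·4 + 3 —bump→ 3·5^3 + 3·5^2 + 3·5 + 3 = 468 —(−1)→ 467
467 —HB5→ 3·5^3 + 3·5^2 + 3·5 + 2 —bump→ 3·6^3 + 3·6^2 + 3·6 + 2 = 776 —(−1)→ 775
775 —HB6→ 3·6^3 + 3·6^2 + 3·6 + 1 —bump→ 3·7^3 + 3·7^2 + 3·7 + 1 = 1198 —(−1)→ 1197
1197 —HB7→ 3·7^3 + 3·7^2 + 3·7 —bump→ 3·8^3 + 3·8^2 + 3·8 = 1752 —(−1)→ 1751
1751 —HB8→ 3·8^3 + 3·8^2 + 2·8 + 7 —bump→ 3·9^3 + 3·9^2 + 2·9 + 7 = 2455 —(−1)→ 2454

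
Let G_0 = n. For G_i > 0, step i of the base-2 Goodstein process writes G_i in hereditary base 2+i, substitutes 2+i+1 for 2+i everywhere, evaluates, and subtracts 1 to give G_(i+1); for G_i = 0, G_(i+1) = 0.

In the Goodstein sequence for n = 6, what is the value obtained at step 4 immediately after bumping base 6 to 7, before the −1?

base 2: 6 = 2^2 + 2; at 3: 3^3 + 3 = 30; next = 29
base 3: 29 = 3^3 + 2; at 4: 4^4 + 2 = 258; next = 257
base 4: 257 = 4^4 + 1; at 5: 5^5 + 1 = 3126; next = 3125
base 5: 3125 = 5^5; at 6: 6^6 = 46656; next = 46655

98040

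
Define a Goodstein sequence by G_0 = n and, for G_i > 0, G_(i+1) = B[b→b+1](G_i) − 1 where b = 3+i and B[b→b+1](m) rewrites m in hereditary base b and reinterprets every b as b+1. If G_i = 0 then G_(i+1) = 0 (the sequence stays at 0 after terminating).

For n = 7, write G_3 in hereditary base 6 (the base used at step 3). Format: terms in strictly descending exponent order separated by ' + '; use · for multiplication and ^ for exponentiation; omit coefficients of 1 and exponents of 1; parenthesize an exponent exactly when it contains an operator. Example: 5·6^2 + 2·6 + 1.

i=0: 7 = 2·3 + 1 (b=3); 3→4: 2·4 + 1 = 9; 9−1 = 8
i=1: 8 = 2·4 (b=4); 4→5: 2·5 = 10; 10−1 = 9
i=2: 9 = 5 + 4 (b=5); 5→6: 6 + 4 = 10; 10−1 = 9
i=3: 9 = 6 + 3 (b=6); 6→7: 7 + 3 = 10; 10−1 = 9

6 + 3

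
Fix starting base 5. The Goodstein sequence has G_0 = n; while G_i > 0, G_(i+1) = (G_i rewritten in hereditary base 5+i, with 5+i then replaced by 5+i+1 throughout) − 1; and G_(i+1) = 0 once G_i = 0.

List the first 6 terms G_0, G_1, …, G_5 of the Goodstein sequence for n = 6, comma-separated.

6, 6, 6, 5, 4, 3

(0) 6|_5 = 5 + 1 ↦ 6 + 1|_6 = 7 ⇒ 6
(1) 6|_6 = 6 ↦ 7|_7 = 7 ⇒ 6
(2) 6|_7 = 6 ↦ 6|_8 = 6 ⇒ 5
(3) 5|_8 = 5 ↦ 5|_9 = 5 ⇒ 4
(4) 4|_9 = 4 ↦ 4|_10 = 4 ⇒ 3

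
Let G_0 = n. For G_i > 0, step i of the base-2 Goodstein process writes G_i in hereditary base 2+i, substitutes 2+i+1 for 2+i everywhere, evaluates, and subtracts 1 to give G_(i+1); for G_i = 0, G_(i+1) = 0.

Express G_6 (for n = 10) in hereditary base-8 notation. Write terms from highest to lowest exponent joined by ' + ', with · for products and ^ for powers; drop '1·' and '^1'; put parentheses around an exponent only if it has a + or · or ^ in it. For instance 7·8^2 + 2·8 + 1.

[0] 10 ≡ 2^(2 + 1) + 2 (base 2). Lift 3: 84. −1: 83.
[1] 83 ≡ 3^(3 + 1) + 2 (base 3). Lift 4: 1026. −1: 1025.
[2] 1025 ≡ 4^(4 + 1) + 1 (base 4). Lift 5: 15626. −1: 15625.
[3] 15625 ≡ 5^(5 + 1) (base 5). Lift 6: 279936. −1: 279935.
[4] 279935 ≡ 5·6^6 + 5·6^5 + 5·6^4 + 5·6^3 + 5·6^2 + 5·6 + 5 (base 6). Lift 7: 4215755. −1: 4215754.
[5] 4215754 ≡ 5·7^7 + 5·7^5 + 5·7^4 + 5·7^3 + 5·7^2 + 5·7 + 4 (base 7). Lift 8: 84073324. −1: 84073323.

5·8^8 + 5·8^5 + 5·8^4 + 5·8^3 + 5·8^2 + 5·8 + 3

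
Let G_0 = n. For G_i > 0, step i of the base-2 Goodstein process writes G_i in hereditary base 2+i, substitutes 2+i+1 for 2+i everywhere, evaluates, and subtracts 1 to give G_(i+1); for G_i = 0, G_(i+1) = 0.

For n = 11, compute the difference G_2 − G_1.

i=0: 11 = 2^(2 + 1) + 2 + 1 (b=2); 2→3: 3^(3 + 1) + 3 + 1 = 85; 85−1 = 84
i=1: 84 = 3^(3 + 1) + 3 (b=3); 3→4: 4^(4 + 1) + 4 = 1028; 1028−1 = 1027

943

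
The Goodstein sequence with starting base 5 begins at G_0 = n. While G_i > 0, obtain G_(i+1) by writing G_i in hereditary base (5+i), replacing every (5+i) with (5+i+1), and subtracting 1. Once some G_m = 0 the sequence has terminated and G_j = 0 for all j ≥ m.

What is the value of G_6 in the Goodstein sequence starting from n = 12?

step 0: 12 = 2·5 + 2; sub 6 for 5: 2·6 + 2; = 14; G_1 = 14−1 = 13
step 1: 13 = 2·6 + 1; sub 7 for 6: 2·7 + 1; = 15; G_2 = 15−1 = 14
step 2: 14 = 2·7; sub 8 for 7: 2·8; = 16; G_3 = 16−1 = 15
step 3: 15 = 8 + 7; sub 9 for 8: 9 + 7; = 16; G_4 = 16−1 = 15
step 4: 15 = 9 + 6; sub 10 for 9: 10 + 6; = 16; G_5 = 16−1 = 15
step 5: 15 = 10 + 5; sub 11 for 10: 11 + 5; = 16; G_6 = 16−1 = 15
step 6: 15 = 11 + 4; sub 12 for 11: 12 + 4; = 16; G_7 = 16−1 = 15

15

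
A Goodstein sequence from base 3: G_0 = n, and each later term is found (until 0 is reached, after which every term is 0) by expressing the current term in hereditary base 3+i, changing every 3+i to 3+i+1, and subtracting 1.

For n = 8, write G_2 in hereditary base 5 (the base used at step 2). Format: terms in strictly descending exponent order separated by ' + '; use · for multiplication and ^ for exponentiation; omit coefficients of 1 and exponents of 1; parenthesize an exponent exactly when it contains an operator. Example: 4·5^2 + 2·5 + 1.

2·5

8 —HB3→ 2·3 + 2 —bump→ 2·4 + 2 = 10 —(−1)→ 9
9 —HB4→ 2·4 + 1 —bump→ 2·5 + 1 = 11 —(−1)→ 10
10 —HB5→ 2·5 —bump→ 2·6 = 12 —(−1)→ 11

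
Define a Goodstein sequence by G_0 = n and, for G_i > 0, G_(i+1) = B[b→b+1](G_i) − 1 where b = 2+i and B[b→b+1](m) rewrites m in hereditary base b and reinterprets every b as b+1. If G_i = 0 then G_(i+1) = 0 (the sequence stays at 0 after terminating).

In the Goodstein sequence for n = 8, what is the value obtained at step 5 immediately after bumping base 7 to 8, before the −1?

base 2: 8 = 2^(2 + 1); at 3: 3^(3 + 1) = 81; next = 80
base 3: 80 = 2·3^3 + 2·3^2 + 2·3 + 2; at 4: 2·4^4 + 2·4^2 + 2·4 + 2 = 554; next = 553
base 4: 553 = 2·4^4 + 2·4^2 + 2·4 + 1; at 5: 2·5^5 + 2·5^2 + 2·5 + 1 = 6311; next = 6310
base 5: 6310 = 2·5^5 + 2·5^2 + 2·5; at 6: 2·6^6 + 2·6^2 + 2·6 = 93396; next = 93395
base 6: 93395 = 2·6^6 + 2·6^2 + 6 + 5; at 7: 2·7^7 + 2·7^2 + 7 + 5 = 1647196; next = 1647195
base 7: 1647195 = 2·7^7 + 2·7^2 + 7 + 4; at 8: 2·8^8 + 2·8^2 + 8 + 4 = 33554572; next = 33554571

33554572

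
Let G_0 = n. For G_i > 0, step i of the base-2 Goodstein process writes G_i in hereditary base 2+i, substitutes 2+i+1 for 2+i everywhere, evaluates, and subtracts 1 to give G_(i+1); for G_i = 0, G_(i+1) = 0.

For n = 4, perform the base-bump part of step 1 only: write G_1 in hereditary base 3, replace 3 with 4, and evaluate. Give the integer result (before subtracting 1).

base 2: 4 = 2^2; at 3: 3^3 = 27; next = 26
base 3: 26 = 2·3^2 + 2·3 + 2; at 4: 2·4^2 + 2·4 + 2 = 42; next = 41

42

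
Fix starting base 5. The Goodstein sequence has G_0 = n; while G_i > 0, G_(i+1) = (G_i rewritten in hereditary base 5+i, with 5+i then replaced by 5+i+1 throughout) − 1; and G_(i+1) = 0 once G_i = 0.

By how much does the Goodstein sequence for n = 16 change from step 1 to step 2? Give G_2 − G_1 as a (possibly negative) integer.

2

i=0: 16 = 3·5 + 1 (b=5); 5→6: 3·6 + 1 = 19; 19−1 = 18
i=1: 18 = 3·6 (b=6); 6→7: 3·7 = 21; 21−1 = 20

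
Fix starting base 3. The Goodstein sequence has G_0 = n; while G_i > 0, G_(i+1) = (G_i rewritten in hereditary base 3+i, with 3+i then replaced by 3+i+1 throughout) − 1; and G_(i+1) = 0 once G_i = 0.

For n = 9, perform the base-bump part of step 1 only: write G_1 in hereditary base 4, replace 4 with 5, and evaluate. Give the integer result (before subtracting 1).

i=0: 9 = 3^2 (b=3); 3→4: 4^2 = 16; 16−1 = 15
i=1: 15 = 3·4 + 3 (b=4); 4→5: 3·5 + 3 = 18; 18−1 = 17

18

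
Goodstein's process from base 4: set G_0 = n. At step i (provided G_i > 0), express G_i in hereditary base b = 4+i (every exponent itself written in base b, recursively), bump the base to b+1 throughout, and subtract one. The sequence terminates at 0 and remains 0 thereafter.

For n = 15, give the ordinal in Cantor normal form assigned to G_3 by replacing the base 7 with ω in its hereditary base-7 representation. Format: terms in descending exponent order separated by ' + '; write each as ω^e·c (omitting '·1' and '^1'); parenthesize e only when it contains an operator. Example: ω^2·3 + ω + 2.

ω·3

G_0 = 15. HB_4(15) = 3·4 + 3. Bump = 18. G_1 = 17.
G_1 = 17. HB_5(17) = 3·5 + 2. Bump = 20. G_2 = 19.
G_2 = 19. HB_6(19) = 3·6 + 1. Bump = 22. G_3 = 21.
G_3 = 21. HB_7(21) = 3·7. Bump = 24. G_4 = 23.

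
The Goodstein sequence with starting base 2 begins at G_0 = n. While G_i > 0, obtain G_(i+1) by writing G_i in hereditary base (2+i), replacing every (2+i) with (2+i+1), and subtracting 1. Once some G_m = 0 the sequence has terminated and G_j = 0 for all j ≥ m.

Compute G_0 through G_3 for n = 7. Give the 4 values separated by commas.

7, 30, 259, 3127

step 0: 7 = 2^2 + 2 + 1; sub 3 for 2: 3^3 + 3 + 1; = 31; G_1 = 31−1 = 30
step 1: 30 = 3^3 + 3; sub 4 for 3: 4^4 + 4; = 260; G_2 = 260−1 = 259
step 2: 259 = 4^4 + 3; sub 5 for 4: 5^5 + 3; = 3128; G_3 = 3128−1 = 3127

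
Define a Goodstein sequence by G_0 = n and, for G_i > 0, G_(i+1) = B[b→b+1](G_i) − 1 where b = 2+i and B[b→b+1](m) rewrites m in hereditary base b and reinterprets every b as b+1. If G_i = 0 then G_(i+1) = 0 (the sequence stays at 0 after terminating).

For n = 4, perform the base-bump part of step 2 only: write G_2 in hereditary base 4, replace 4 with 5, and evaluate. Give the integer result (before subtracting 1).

i=0: 4 = 2^2 (b=2); 2→3: 3^3 = 27; 27−1 = 26
i=1: 26 = 2·3^2 + 2·3 + 2 (b=3); 3→4: 2·4^2 + 2·4 + 2 = 42; 42−1 = 41
i=2: 41 = 2·4^2 + 2·4 + 1 (b=4); 4→5: 2·5^2 + 2·5 + 1 = 61; 61−1 = 60

61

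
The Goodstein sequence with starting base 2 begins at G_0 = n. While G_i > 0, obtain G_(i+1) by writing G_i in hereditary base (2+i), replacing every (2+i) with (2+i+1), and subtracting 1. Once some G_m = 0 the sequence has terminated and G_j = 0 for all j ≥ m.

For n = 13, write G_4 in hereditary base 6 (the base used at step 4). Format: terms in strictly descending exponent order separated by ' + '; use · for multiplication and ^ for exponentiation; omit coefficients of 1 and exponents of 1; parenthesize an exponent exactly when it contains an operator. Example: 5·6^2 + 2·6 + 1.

6^(6 + 1) + 3·6^3 + 3·6^2 + 3·6 + 1

G_0=13  [base 2] 2^(2 + 1) + 2^2 + 1  →[2↦3]→  3^(3 + 1) + 3^3 + 1 = 109  −1 ⇒ G_1=108
G_1=108  [base 3] 3^(3 + 1) + 3^3  →[3↦4]→  4^(4 + 1) + 4^4 = 1280  −1 ⇒ G_2=1279
G_2=1279  [base 4] 4^(4 + 1) + 3·4^3 + 3·4^2 + 3·4 + 3  →[4↦5]→  5^(5 + 1) + 3·5^3 + 3·5^2 + 3·5 + 3 = 16093  −1 ⇒ G_3=16092
G_3=16092  [base 5] 5^(5 + 1) + 3·5^3 + 3·5^2 + 3·5 + 2  →[5↦6]→  6^(6 + 1) + 3·6^3 + 3·6^2 + 3·6 + 2 = 280712  −1 ⇒ G_4=280711
G_4=280711  [base 6] 6^(6 + 1) + 3·6^3 + 3·6^2 + 3·6 + 1  →[6↦7]→  7^(7 + 1) + 3·7^3 + 3·7^2 + 3·7 + 1 = 5765999  −1 ⇒ G_5=5765998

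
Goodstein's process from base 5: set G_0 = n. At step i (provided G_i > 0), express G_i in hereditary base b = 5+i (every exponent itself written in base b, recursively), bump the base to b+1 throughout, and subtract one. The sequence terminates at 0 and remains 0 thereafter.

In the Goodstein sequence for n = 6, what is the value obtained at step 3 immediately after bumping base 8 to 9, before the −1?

base 5: 6 = 5 + 1; at 6: 6 + 1 = 7; next = 6
base 6: 6 = 6; at 7: 7 = 7; next = 6
base 7: 6 = 6; at 8: 6 = 6; next = 5
base 8: 5 = 5; at 9: 5 = 5; next = 4

5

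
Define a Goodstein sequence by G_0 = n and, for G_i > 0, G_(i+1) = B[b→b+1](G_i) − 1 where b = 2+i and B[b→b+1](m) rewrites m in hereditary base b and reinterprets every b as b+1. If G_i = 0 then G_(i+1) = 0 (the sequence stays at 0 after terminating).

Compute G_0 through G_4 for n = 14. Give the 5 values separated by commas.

14, 110, 1281, 18750, 326591

step 0: 14 = 2^(2 + 1) + 2^2 + 2; sub 3 for 2: 3^(3 + 1) + 3^3 + 3; = 111; G_1 = 111−1 = 110
step 1: 110 = 3^(3 + 1) + 3^3 + 2; sub 4 for 3: 4^(4 + 1) + 4^4 + 2; = 1282; G_2 = 1282−1 = 1281
step 2: 1281 = 4^(4 + 1) + 4^4 + 1; sub 5 for 4: 5^(5 + 1) + 5^5 + 1; = 18751; G_3 = 18751−1 = 18750
step 3: 18750 = 5^(5 + 1) + 5^5; sub 6 for 5: 6^(6 + 1) + 6^6; = 326592; G_4 = 326592−1 = 326591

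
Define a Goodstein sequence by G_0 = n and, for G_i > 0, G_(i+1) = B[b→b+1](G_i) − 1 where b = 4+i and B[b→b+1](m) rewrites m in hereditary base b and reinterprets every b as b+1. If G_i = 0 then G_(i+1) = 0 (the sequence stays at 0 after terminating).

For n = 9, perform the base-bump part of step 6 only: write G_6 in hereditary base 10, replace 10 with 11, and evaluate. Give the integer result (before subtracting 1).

(0) 9|_4 = 2·4 + 1 ↦ 2·5 + 1|_5 = 11 ⇒ 10
(1) 10|_5 = 2·5 ↦ 2·6|_6 = 12 ⇒ 11
(2) 11|_6 = 6 + 5 ↦ 7 + 5|_7 = 12 ⇒ 11
(3) 11|_7 = 7 + 4 ↦ 8 + 4|_8 = 12 ⇒ 11
(4) 11|_8 = 8 + 3 ↦ 9 + 3|_9 = 12 ⇒ 11
(5) 11|_9 = 9 + 2 ↦ 10 + 2|_10 = 12 ⇒ 11

12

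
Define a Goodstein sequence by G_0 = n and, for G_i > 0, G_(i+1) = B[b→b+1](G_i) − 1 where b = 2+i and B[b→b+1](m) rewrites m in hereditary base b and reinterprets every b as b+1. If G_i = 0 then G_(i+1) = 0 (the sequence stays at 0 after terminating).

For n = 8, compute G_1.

base 2: 8 = 2^(2 + 1); at 3: 3^(3 + 1) = 81; next = 80
base 3: 80 = 2·3^3 + 2·3^2 + 2·3 + 2; at 4: 2·4^4 + 2·4^2 + 2·4 + 2 = 554; next = 553

80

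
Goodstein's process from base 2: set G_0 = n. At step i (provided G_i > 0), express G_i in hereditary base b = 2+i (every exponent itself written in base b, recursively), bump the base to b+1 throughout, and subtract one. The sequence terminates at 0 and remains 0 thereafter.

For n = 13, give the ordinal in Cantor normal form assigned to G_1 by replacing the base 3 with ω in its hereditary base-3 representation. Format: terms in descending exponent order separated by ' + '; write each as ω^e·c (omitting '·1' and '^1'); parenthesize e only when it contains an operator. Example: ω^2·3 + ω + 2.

step 0: 13 = 2^(2 + 1) + 2^2 + 1; sub 3 for 2: 3^(3 + 1) + 3^3 + 1; = 109; G_1 = 109−1 = 108
step 1: 108 = 3^(3 + 1) + 3^3; sub 4 for 3: 4^(4 + 1) + 4^4; = 1280; G_2 = 1280−1 = 1279

ω^(ω + 1) + ω^ω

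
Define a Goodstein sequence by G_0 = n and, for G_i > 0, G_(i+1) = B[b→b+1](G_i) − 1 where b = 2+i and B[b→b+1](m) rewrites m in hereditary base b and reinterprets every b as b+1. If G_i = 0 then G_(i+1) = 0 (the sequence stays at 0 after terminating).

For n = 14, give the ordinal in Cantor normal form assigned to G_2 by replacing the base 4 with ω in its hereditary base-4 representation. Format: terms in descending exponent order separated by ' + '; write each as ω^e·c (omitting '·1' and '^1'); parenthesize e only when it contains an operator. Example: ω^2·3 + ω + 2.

(0) 14|_2 = 2^(2 + 1) + 2^2 + 2 ↦ 3^(3 + 1) + 3^3 + 3|_3 = 111 ⇒ 110
(1) 110|_3 = 3^(3 + 1) + 3^3 + 2 ↦ 4^(4 + 1) + 4^4 + 2|_4 = 1282 ⇒ 1281
(2) 1281|_4 = 4^(4 + 1) + 4^4 + 1 ↦ 5^(5 + 1) + 5^5 + 1|_5 = 18751 ⇒ 18750

ω^(ω + 1) + ω^ω + 1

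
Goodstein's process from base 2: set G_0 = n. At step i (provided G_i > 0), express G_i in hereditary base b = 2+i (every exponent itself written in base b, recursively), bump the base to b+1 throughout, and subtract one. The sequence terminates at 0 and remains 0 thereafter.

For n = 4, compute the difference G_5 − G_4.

base 2: 4 = 2^2; at 3: 3^3 = 27; next = 26
base 3: 26 = 2·3^2 + 2·3 + 2; at 4: 2·4^2 + 2·4 + 2 = 42; next = 41
base 4: 41 = 2·4^2 + 2·4 + 1; at 5: 2·5^2 + 2·5 + 1 = 61; next = 60
base 5: 60 = 2·5^2 + 2·5; at 6: 2·6^2 + 2·6 = 84; next = 83
base 6: 83 = 2·6^2 + 6 + 5; at 7: 2·7^2 + 7 + 5 = 110; next = 109

26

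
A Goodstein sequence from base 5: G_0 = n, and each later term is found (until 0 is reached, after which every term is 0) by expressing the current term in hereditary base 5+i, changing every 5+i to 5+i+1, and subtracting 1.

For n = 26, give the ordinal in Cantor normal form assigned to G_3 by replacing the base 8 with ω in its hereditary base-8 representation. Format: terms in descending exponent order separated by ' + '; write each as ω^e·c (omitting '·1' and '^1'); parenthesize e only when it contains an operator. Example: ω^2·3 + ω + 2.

ω·6 + 5

step 0: 26 = 5^2 + 1; sub 6 for 5: 6^2 + 1; = 37; G_1 = 37−1 = 36
step 1: 36 = 6^2; sub 7 for 6: 7^2; = 49; G_2 = 49−1 = 48
step 2: 48 = 6·7 + 6; sub 8 for 7: 6·8 + 6; = 54; G_3 = 54−1 = 53
step 3: 53 = 6·8 + 5; sub 9 for 8: 6·9 + 5; = 59; G_4 = 59−1 = 58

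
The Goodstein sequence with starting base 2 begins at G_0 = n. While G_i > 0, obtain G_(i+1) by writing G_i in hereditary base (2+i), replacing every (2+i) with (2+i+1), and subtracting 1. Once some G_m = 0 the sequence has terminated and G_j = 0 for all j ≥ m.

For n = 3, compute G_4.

step 0: 3 = 2 + 1; sub 3 for 2: 3 + 1; = 4; G_1 = 4−1 = 3
step 1: 3 = 3; sub 4 for 3: 4; = 4; G_2 = 4−1 = 3
step 2: 3 = 3; sub 5 for 4: 3; = 3; G_3 = 3−1 = 2
step 3: 2 = 2; sub 6 for 5: 2; = 2; G_4 = 2−1 = 1
step 4: 1 = 1; sub 7 for 6: 1; = 1; G_5 = 1−1 = 0

1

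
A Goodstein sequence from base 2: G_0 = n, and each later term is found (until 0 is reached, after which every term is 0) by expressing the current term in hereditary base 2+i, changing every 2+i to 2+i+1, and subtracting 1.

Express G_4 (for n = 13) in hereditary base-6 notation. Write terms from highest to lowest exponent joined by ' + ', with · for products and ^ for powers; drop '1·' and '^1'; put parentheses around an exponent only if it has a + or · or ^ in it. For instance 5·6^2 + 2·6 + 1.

6^(6 + 1) + 3·6^3 + 3·6^2 + 3·6 + 1

i=0: 13 = 2^(2 + 1) + 2^2 + 1 (b=2); 2→3: 3^(3 + 1) + 3^3 + 1 = 109; 109−1 = 108
i=1: 108 = 3^(3 + 1) + 3^3 (b=3); 3→4: 4^(4 + 1) + 4^4 = 1280; 1280−1 = 1279
i=2: 1279 = 4^(4 + 1) + 3·4^3 + 3·4^2 + 3·4 + 3 (b=4); 4→5: 5^(5 + 1) + 3·5^3 + 3·5^2 + 3·5 + 3 = 16093; 16093−1 = 16092
i=3: 16092 = 5^(5 + 1) + 3·5^3 + 3·5^2 + 3·5 + 2 (b=5); 5→6: 6^(6 + 1) + 3·6^3 + 3·6^2 + 3·6 + 2 = 280712; 280712−1 = 280711
i=4: 280711 = 6^(6 + 1) + 3·6^3 + 3·6^2 + 3·6 + 1 (b=6); 6→7: 7^(7 + 1) + 3·7^3 + 3·7^2 + 3·7 + 1 = 5765999; 5765999−1 = 5765998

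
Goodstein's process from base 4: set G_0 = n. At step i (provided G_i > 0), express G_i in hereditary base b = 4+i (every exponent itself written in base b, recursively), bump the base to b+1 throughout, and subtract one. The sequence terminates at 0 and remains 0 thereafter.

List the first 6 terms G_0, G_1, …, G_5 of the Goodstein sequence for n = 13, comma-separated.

13, 15, 17, 18, 19, 20

G_0=13  [base 4] 3·4 + 1  →[4↦5]→  3·5 + 1 = 16  −1 ⇒ G_1=15
G_1=15  [base 5] 3·5  →[5↦6]→  3·6 = 18  −1 ⇒ G_2=17
G_2=17  [base 6] 2·6 + 5  →[6↦7]→  2·7 + 5 = 19  −1 ⇒ G_3=18
G_3=18  [base 7] 2·7 + 4  →[7↦8]→  2·8 + 4 = 20  −1 ⇒ G_4=19
G_4=19  [base 8] 2·8 + 3  →[8↦9]→  2·9 + 3 = 21  −1 ⇒ G_5=20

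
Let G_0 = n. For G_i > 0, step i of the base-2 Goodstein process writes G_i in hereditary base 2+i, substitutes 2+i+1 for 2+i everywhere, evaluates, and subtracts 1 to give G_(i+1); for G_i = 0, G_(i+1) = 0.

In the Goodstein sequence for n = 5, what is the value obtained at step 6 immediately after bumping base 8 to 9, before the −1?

5 —HB2→ 2^2 + 1 —bump→ 3^3 + 1 = 28 —(−1)→ 27
27 —HB3→ 3^3 —bump→ 4^4 = 256 —(−1)→ 255
255 —HB4→ 3·4^3 + 3·4^2 + 3·4 + 3 —bump→ 3·5^3 + 3·5^2 + 3·5 + 3 = 468 —(−1)→ 467
467 —HB5→ 3·5^3 + 3·5^2 + 3·5 + 2 —bump→ 3·6^3 + 3·6^2 + 3·6 + 2 = 776 —(−1)→ 775
775 —HB6→ 3·6^3 + 3·6^2 + 3·6 + 1 —bump→ 3·7^3 + 3·7^2 + 3·7 + 1 = 1198 —(−1)→ 1197
1197 —HB7→ 3·7^3 + 3·7^2 + 3·7 —bump→ 3·8^3 + 3·8^2 + 3·8 = 1752 —(−1)→ 1751
1751 —HB8→ 3·8^3 + 3·8^2 + 2·8 + 7 —bump→ 3·9^3 + 3·9^2 + 2·9 + 7 = 2455 —(−1)→ 2454

2455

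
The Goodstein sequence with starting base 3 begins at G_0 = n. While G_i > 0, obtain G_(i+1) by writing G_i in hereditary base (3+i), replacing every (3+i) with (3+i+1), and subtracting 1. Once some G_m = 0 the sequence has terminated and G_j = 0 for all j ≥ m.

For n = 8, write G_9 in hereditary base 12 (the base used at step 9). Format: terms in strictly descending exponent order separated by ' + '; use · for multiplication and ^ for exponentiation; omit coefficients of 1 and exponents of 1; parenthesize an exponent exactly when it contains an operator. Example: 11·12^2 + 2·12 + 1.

11

i=0: 8 = 2·3 + 2 (b=3); 3→4: 2·4 + 2 = 10; 10−1 = 9
i=1: 9 = 2·4 + 1 (b=4); 4→5: 2·5 + 1 = 11; 11−1 = 10
i=2: 10 = 2·5 (b=5); 5→6: 2·6 = 12; 12−1 = 11
i=3: 11 = 6 + 5 (b=6); 6→7: 7 + 5 = 12; 12−1 = 11
i=4: 11 = 7 + 4 (b=7); 7→8: 8 + 4 = 12; 12−1 = 11
i=5: 11 = 8 + 3 (b=8); 8→9: 9 + 3 = 12; 12−1 = 11
i=6: 11 = 9 + 2 (b=9); 9→10: 10 + 2 = 12; 12−1 = 11
i=7: 11 = 10 + 1 (b=10); 10→11: 11 + 1 = 12; 12−1 = 11
i=8: 11 = 11 (b=11); 11→12: 12 = 12; 12−1 = 11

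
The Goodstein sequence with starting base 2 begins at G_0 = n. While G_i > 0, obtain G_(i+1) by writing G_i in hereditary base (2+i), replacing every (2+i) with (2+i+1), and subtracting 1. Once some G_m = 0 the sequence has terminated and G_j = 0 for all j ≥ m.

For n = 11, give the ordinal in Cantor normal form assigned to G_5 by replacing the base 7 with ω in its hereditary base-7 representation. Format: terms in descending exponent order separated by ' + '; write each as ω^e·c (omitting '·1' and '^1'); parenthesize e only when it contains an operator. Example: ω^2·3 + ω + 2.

ω^(ω + 1)

11 —HB2→ 2^(2 + 1) + 2 + 1 —bump→ 3^(3 + 1) + 3 + 1 = 85 —(−1)→ 84
84 —HB3→ 3^(3 + 1) + 3 —bump→ 4^(4 + 1) + 4 = 1028 —(−1)→ 1027
1027 —HB4→ 4^(4 + 1) + 3 —bump→ 5^(5 + 1) + 3 = 15628 —(−1)→ 15627
15627 —HB5→ 5^(5 + 1) + 2 —bump→ 6^(6 + 1) + 2 = 279938 —(−1)→ 279937
279937 —HB6→ 6^(6 + 1) + 1 —bump→ 7^(7 + 1) + 1 = 5764802 —(−1)→ 5764801
5764801 —HB7→ 7^(7 + 1) —bump→ 8^(8 + 1) = 134217728 —(−1)→ 134217727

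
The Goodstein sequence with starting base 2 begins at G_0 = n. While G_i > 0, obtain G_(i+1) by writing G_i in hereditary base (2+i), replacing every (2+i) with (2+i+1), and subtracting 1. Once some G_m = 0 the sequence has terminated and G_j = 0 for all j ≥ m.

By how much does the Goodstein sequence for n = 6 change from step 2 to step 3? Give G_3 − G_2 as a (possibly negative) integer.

2868

G_0 = 6. HB_2(6) = 2^2 + 2. Bump = 30. G_1 = 29.
G_1 = 29. HB_3(29) = 3^3 + 2. Bump = 258. G_2 = 257.
G_2 = 257. HB_4(257) = 4^4 + 1. Bump = 3126. G_3 = 3125.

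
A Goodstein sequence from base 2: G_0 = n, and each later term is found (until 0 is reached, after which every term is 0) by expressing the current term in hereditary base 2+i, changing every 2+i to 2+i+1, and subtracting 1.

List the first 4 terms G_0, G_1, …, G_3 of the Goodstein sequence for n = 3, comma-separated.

G_0=3  [base 2] 2 + 1  →[2↦3]→  3 + 1 = 4  −1 ⇒ G_1=3
G_1=3  [base 3] 3  →[3↦4]→  4 = 4  −1 ⇒ G_2=3
G_2=3  [base 4] 3  →[4↦5]→  3 = 3  −1 ⇒ G_3=2

3, 3, 3, 2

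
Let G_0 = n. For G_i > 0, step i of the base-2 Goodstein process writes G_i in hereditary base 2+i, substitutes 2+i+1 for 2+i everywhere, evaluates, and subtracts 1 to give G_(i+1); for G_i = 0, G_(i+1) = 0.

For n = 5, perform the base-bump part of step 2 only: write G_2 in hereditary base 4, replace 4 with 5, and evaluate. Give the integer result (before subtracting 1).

468

(0) 5|_2 = 2^2 + 1 ↦ 3^3 + 1|_3 = 28 ⇒ 27
(1) 27|_3 = 3^3 ↦ 4^4|_4 = 256 ⇒ 255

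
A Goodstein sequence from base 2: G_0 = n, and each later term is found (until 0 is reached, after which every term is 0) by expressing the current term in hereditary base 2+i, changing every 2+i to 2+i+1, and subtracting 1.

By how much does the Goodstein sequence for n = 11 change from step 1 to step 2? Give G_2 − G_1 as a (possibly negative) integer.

943

i=0: 11 = 2^(2 + 1) + 2 + 1 (b=2); 2→3: 3^(3 + 1) + 3 + 1 = 85; 85−1 = 84
i=1: 84 = 3^(3 + 1) + 3 (b=3); 3→4: 4^(4 + 1) + 4 = 1028; 1028−1 = 1027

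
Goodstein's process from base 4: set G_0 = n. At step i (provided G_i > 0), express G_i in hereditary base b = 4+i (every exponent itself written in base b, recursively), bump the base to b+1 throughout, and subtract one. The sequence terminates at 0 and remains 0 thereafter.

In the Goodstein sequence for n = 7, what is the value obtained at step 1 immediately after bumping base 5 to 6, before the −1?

8

7 —HB4→ 4 + 3 —bump→ 5 + 3 = 8 —(−1)→ 7
7 —HB5→ 5 + 2 —bump→ 6 + 2 = 8 —(−1)→ 7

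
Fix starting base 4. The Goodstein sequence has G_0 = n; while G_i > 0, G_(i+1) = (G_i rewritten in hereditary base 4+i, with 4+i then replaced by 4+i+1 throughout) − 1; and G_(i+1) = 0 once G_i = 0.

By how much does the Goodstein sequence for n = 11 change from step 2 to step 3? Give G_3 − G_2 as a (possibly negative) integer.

1

step 0: 11 = 2·4 + 3; sub 5 for 4: 2·5 + 3; = 13; G_1 = 13−1 = 12
step 1: 12 = 2·5 + 2; sub 6 for 5: 2·6 + 2; = 14; G_2 = 14−1 = 13
step 2: 13 = 2·6 + 1; sub 7 for 6: 2·7 + 1; = 15; G_3 = 15−1 = 14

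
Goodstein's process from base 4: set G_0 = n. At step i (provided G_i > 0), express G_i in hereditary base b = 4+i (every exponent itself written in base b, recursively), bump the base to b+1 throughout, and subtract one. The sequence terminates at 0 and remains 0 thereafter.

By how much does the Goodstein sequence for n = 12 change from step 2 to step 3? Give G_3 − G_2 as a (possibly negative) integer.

12 —HB4→ 3·4 —bump→ 3·5 = 15 —(−1)→ 14
14 —HB5→ 2·5 + 4 —bump→ 2·6 + 4 = 16 —(−1)→ 15
15 —HB6→ 2·6 + 3 —bump→ 2·7 + 3 = 17 —(−1)→ 16

1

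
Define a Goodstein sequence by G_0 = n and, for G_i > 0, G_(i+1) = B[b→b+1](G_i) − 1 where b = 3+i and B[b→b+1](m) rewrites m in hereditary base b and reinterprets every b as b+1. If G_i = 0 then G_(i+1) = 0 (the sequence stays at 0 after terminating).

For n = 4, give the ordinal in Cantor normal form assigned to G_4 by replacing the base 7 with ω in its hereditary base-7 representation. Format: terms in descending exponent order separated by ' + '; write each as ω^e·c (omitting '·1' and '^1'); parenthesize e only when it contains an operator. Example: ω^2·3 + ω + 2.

2

base 3: 4 = 3 + 1; at 4: 4 + 1 = 5; next = 4
base 4: 4 = 4; at 5: 5 = 5; next = 4
base 5: 4 = 4; at 6: 4 = 4; next = 3
base 6: 3 = 3; at 7: 3 = 3; next = 2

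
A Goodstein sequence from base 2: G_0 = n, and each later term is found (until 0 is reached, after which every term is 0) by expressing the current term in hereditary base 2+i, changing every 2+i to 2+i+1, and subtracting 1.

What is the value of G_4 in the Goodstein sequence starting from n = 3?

1

G_0 = 3. HB_2(3) = 2 + 1. Bump = 4. G_1 = 3.
G_1 = 3. HB_3(3) = 3. Bump = 4. G_2 = 3.
G_2 = 3. HB_4(3) = 3. Bump = 3. G_3 = 2.
G_3 = 2. HB_5(2) = 2. Bump = 2. G_4 = 1.
G_4 = 1. HB_6(1) = 1. Bump = 1. G_5 = 0.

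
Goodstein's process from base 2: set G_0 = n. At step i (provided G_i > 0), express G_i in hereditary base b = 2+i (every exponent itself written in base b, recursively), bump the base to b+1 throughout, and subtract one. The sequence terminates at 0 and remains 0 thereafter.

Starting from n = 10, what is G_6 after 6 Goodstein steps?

84073323

step 0: 10 = 2^(2 + 1) + 2; sub 3 for 2: 3^(3 + 1) + 3; = 84; G_1 = 84−1 = 83
step 1: 83 = 3^(3 + 1) + 2; sub 4 for 3: 4^(4 + 1) + 2; = 1026; G_2 = 1026−1 = 1025
step 2: 1025 = 4^(4 + 1) + 1; sub 5 for 4: 5^(5 + 1) + 1; = 15626; G_3 = 15626−1 = 15625
step 3: 15625 = 5^(5 + 1); sub 6 for 5: 6^(6 + 1); = 279936; G_4 = 279936−1 = 279935
step 4: 279935 = 5·6^6 + 5·6^5 + 5·6^4 + 5·6^3 + 5·6^2 + 5·6 + 5; sub 7 for 6: 5·7^7 + 5·7^5 + 5·7^4 + 5·7^3 + 5·7^2 + 5·7 + 5; = 4215755; G_5 = 4215755−1 = 4215754
step 5: 4215754 = 5·7^7 + 5·7^5 + 5·7^4 + 5·7^3 + 5·7^2 + 5·7 + 4; sub 8 for 7: 5·8^8 + 5·8^5 + 5·8^4 + 5·8^3 + 5·8^2 + 5·8 + 4; = 84073324; G_6 = 84073324−1 = 84073323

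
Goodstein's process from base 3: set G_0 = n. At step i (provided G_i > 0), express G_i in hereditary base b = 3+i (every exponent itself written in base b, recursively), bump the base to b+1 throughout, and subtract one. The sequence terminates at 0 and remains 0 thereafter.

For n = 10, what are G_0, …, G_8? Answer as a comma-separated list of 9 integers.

10, 16, 24, 27, 30, 33, 36, 39, 41

step 0: 10 = 3^2 + 1; sub 4 for 3: 4^2 + 1; = 17; G_1 = 17−1 = 16
step 1: 16 = 4^2; sub 5 for 4: 5^2; = 25; G_2 = 25−1 = 24
step 2: 24 = 4·5 + 4; sub 6 for 5: 4·6 + 4; = 28; G_3 = 28−1 = 27
step 3: 27 = 4·6 + 3; sub 7 for 6: 4·7 + 3; = 31; G_4 = 31−1 = 30
step 4: 30 = 4·7 + 2; sub 8 for 7: 4·8 + 2; = 34; G_5 = 34−1 = 33
step 5: 33 = 4·8 + 1; sub 9 for 8: 4·9 + 1; = 37; G_6 = 37−1 = 36
step 6: 36 = 4·9; sub 10 for 9: 4·10; = 40; G_7 = 40−1 = 39
step 7: 39 = 3·10 + 9; sub 11 for 10: 3·11 + 9; = 42; G_8 = 42−1 = 41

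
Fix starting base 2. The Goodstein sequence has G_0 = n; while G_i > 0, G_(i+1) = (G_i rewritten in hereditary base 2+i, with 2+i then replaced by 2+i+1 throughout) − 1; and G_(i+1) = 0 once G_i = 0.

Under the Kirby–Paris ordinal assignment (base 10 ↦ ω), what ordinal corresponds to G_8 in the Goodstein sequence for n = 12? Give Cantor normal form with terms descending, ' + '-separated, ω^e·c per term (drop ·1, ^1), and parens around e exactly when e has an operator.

ω^(ω + 1) + ω^2·2 + ω + 1

12 —HB2→ 2^(2 + 1) + 2^2 —bump→ 3^(3 + 1) + 3^3 = 108 —(−1)→ 107
107 —HB3→ 3^(3 + 1) + 2·3^2 + 2·3 + 2 —bump→ 4^(4 + 1) + 2·4^2 + 2·4 + 2 = 1066 —(−1)→ 1065
1065 —HB4→ 4^(4 + 1) + 2·4^2 + 2·4 + 1 —bump→ 5^(5 + 1) + 2·5^2 + 2·5 + 1 = 15686 —(−1)→ 15685
15685 —HB5→ 5^(5 + 1) + 2·5^2 + 2·5 —bump→ 6^(6 + 1) + 2·6^2 + 2·6 = 280020 —(−1)→ 280019
280019 —HB6→ 6^(6 + 1) + 2·6^2 + 6 + 5 —bump→ 7^(7 + 1) + 2·7^2 + 7 + 5 = 5764911 —(−1)→ 5764910
5764910 —HB7→ 7^(7 + 1) + 2·7^2 + 7 + 4 —bump→ 8^(8 + 1) + 2·8^2 + 8 + 4 = 134217868 —(−1)→ 134217867
134217867 —HB8→ 8^(8 + 1) + 2·8^2 + 8 + 3 —bump→ 9^(9 + 1) + 2·9^2 + 9 + 3 = 3486784575 —(−1)→ 3486784574
3486784574 —HB9→ 9^(9 + 1) + 2·9^2 + 9 + 2 —bump→ 10^(10 + 1) + 2·10^2 + 10 + 2 = 100000000212 —(−1)→ 100000000211
100000000211 —HB10→ 10^(10 + 1) + 2·10^2 + 10 + 1 —bump→ 11^(11 + 1) + 2·11^2 + 11 + 1 = 3138428376975 —(−1)→ 3138428376974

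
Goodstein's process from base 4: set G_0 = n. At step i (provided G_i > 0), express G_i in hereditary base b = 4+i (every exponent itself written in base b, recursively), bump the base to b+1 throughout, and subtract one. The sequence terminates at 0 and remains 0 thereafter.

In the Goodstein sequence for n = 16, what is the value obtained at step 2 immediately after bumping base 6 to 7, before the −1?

31

i=0: 16 = 4^2 (b=4); 4→5: 5^2 = 25; 25−1 = 24
i=1: 24 = 4·5 + 4 (b=5); 5→6: 4·6 + 4 = 28; 28−1 = 27
i=2: 27 = 4·6 + 3 (b=6); 6→7: 4·7 + 3 = 31; 31−1 = 30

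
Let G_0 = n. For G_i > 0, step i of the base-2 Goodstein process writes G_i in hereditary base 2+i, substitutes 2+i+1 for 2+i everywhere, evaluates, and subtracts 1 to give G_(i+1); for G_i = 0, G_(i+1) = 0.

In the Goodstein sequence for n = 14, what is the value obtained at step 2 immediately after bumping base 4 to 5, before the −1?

18751

[0] 14 ≡ 2^(2 + 1) + 2^2 + 2 (base 2). Lift 3: 111. −1: 110.
[1] 110 ≡ 3^(3 + 1) + 3^3 + 2 (base 3). Lift 4: 1282. −1: 1281.
[2] 1281 ≡ 4^(4 + 1) + 4^4 + 1 (base 4). Lift 5: 18751. −1: 18750.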